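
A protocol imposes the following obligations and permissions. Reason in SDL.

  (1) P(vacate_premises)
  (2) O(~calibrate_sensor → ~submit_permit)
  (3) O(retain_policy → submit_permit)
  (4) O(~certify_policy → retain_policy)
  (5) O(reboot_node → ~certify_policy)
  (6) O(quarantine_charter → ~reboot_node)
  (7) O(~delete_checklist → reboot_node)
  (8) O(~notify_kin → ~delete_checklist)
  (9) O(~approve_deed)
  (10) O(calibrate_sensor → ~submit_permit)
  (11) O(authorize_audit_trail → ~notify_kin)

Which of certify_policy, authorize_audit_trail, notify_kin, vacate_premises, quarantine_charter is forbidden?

authorize_audit_trail

By case analysis on calibrate_sensor: premise 10 gives O(calibrate_sensor → ~submit_permit) and premise 2 gives O(~calibrate_sensor → ~submit_permit), so O(~submit_permit) either way.
Premise 3 is O(retain_policy → submit_permit); contrapositively O(~submit_permit → ~retain_policy). Since O(~submit_permit) holds, K gives O(~retain_policy).
Premise 4 is O(~certify_policy → retain_policy); contrapositively O(~retain_policy → certify_policy). Since O(~retain_policy) holds, K gives O(certify_policy).
The contrapositive of premise 5 (O(reboot_node → ~certify_policy)) is O(certify_policy → ~reboot_node), and O(certify_policy) is already established, so O(~reboot_node).
Premise 7 is O(~delete_checklist → reboot_node); contrapositively O(~reboot_node → delete_checklist). Since O(~reboot_node) holds, K gives O(delete_checklist).
Premise 8, O(~notify_kin → ~delete_checklist), contraposes to O(delete_checklist → notify_kin); with O(delete_checklist) we get O(notify_kin).
Premise 11, O(authorize_audit_trail → ~notify_kin), contraposes to O(notify_kin → ~authorize_audit_trail); with O(notify_kin) we get O(~authorize_audit_trail).
So O(~authorize_audit_trail) holds, i.e. authorize_audit_trail is forbidden. None of the other listed options is forbidden under the premises.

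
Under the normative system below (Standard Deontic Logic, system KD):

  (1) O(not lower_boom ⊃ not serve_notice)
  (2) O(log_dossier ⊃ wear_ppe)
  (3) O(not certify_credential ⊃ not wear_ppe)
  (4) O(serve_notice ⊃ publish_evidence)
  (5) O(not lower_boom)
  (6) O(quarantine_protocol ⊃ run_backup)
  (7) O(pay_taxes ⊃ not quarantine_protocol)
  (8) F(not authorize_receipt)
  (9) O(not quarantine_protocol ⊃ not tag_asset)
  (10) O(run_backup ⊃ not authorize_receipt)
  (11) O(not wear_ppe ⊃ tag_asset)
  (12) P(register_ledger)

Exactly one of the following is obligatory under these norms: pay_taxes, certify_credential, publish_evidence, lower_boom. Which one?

certify_credential

Premise 8, F(not authorize_receipt), is equivalent to O(authorize_receipt).
Premise 10, O(run_backup ⊃ not authorize_receipt), contraposes to O(authorize_receipt ⊃ not run_backup); with O(authorize_receipt) we get O(not run_backup).
Premise 6, O(quarantine_protocol ⊃ run_backup), contraposes to O(not run_backup ⊃ not quarantine_protocol); with O(not run_backup) we get O(not quarantine_protocol).
With premise 9, O(not quarantine_protocol ⊃ not tag_asset), the K-axiom yields O(not tag_asset).
Premise 11 is O(not wear_ppe ⊃ tag_asset); contrapositively O(not tag_asset ⊃ wear_ppe). Since O(not tag_asset) holds, K gives O(wear_ppe).
Premise 3, O(not certify_credential ⊃ not wear_ppe), contraposes to O(wear_ppe ⊃ certify_credential); with O(wear_ppe) we get O(certify_credential).
So O(certify_credential) holds — certify_credential is obligatory. None of the other listed options is made obligatory by any chain of premises.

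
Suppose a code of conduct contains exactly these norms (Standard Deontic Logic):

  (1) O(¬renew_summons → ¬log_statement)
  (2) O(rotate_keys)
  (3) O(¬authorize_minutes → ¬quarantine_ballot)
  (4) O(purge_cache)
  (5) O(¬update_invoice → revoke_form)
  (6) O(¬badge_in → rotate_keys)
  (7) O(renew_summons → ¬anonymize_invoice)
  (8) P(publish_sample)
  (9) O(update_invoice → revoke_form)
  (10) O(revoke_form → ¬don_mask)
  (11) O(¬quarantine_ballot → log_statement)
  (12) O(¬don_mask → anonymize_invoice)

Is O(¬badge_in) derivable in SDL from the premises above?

Premise 6 is O(¬badge_in → rotate_keys); even if O(rotate_keys) held, inferring O(¬badge_in) would be affirming the consequent — invalid.
No other premise forces O(¬badge_in). An ideal world satisfying every premise can still have ¬badge_in false, so O(¬badge_in) is not derivable.

No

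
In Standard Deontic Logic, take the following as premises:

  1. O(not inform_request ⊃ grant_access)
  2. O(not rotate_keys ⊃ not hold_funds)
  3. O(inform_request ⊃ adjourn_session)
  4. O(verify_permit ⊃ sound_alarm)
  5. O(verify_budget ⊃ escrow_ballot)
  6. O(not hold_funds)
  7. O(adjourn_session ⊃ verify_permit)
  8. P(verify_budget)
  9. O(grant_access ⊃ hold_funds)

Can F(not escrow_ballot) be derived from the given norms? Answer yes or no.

Premise 5 is O(verify_budget ⊃ escrow_ballot), but O(verify_budget) is not derivable from the premises (the permission P(verify_budget) asserts only not O(not verify_budget), not O(verify_budget)), so it does not yield O(escrow_ballot).
No other premise forces O(escrow_ballot). An ideal world satisfying every premise can still have not escrow_ballot true, so F(not escrow_ballot) is not derivable.

No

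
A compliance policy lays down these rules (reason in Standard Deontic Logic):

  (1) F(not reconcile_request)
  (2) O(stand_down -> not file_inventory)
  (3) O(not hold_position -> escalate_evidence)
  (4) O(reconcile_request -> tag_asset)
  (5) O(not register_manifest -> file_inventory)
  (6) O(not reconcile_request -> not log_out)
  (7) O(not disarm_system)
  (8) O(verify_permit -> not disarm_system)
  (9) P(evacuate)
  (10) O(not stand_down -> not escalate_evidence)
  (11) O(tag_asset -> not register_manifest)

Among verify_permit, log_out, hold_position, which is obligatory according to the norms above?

hold_position

F(not reconcile_request) at premise 1 means O(reconcile_request).
From O(reconcile_request) and premise 4, O(reconcile_request -> tag_asset), we obtain O(tag_asset).
Applying K to premise 11 (O(tag_asset -> not register_manifest)) and O(tag_asset) yields O(not register_manifest).
Applying K to premise 5 (O(not register_manifest -> file_inventory)) and O(not register_manifest) yields O(file_inventory).
The contrapositive of premise 2 (O(stand_down -> not file_inventory)) is O(file_inventory -> not stand_down), and O(file_inventory) is already established, so O(not stand_down).
With premise 10, O(not stand_down -> not escalate_evidence), the K-axiom yields O(not escalate_evidence).
Premise 3, O(not hold_position -> escalate_evidence), contraposes to O(not escalate_evidence -> hold_position); with O(not escalate_evidence) we get O(hold_position).
So O(hold_position) holds — hold_position is obligatory. None of the other listed options is made obligatory by any chain of premises.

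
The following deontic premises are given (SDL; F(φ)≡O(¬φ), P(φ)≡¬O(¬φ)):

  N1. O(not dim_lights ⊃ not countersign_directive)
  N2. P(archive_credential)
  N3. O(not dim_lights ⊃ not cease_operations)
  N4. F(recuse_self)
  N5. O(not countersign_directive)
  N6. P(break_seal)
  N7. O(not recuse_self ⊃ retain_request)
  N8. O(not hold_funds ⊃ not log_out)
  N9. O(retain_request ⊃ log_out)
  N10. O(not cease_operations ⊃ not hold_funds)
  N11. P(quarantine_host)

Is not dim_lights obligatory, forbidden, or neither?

Forbidden

F(recuse_self) at premise 4 means O(not recuse_self).
From O(not recuse_self) and premise 7, O(not recuse_self ⊃ retain_request), we obtain O(retain_request).
Premise 9 is O(retain_request ⊃ log_out); since O(retain_request), deontic closure gives O(log_out).
Premise 8, O(not hold_funds ⊃ not log_out), contraposes to O(log_out ⊃ hold_funds); with O(log_out) we get O(hold_funds).
The contrapositive of premise 10 (O(not cease_operations ⊃ not hold_funds)) is O(hold_funds ⊃ cease_operations), and O(hold_funds) is already established, so O(cease_operations).
The contrapositive of premise 3 (O(not dim_lights ⊃ not cease_operations)) is O(cease_operations ⊃ dim_lights), and O(cease_operations) is already established, so O(dim_lights).
Premises 1, 2, 5, 6, 11 do not contribute to this derivation.
Thus O(dim_lights), which is F(not dim_lights): not dim_lights is forbidden.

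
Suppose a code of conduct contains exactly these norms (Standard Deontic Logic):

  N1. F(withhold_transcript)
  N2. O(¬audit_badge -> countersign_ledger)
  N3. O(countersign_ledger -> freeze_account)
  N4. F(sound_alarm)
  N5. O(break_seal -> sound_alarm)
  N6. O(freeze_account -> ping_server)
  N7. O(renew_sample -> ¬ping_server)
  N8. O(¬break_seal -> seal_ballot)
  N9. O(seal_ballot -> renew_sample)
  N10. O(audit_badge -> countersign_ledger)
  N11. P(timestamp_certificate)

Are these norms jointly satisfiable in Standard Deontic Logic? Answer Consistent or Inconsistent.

Inconsistent

By case analysis on audit_badge: premise 10 gives O(audit_badge -> countersign_ledger) and premise 2 gives O(¬audit_badge -> countersign_ledger), so O(countersign_ledger) either way.
Applying K to premise 3 (O(countersign_ledger -> freeze_account)) and O(countersign_ledger) yields O(freeze_account).
Premise 6 is O(freeze_account -> ping_server); since O(freeze_account), deontic closure gives O(ping_server).
The contrapositive of premise 7 (O(renew_sample -> ¬ping_server)) is O(ping_server -> ¬renew_sample), and O(ping_server) is already established, so O(¬renew_sample).
The contrapositive of premise 9 (O(seal_ballot -> renew_sample)) is O(¬renew_sample -> ¬seal_ballot), and O(¬renew_sample) is already established, so O(¬seal_ballot).
The contrapositive of premise 8 (O(¬break_seal -> seal_ballot)) is O(¬seal_ballot -> break_seal), and O(¬seal_ballot) is already established, so O(break_seal).
With premise 5, O(break_seal -> sound_alarm), the K-axiom yields O(sound_alarm).
However, F(sound_alarm) at premise 4 amounts to O(¬sound_alarm).
We now have both O(sound_alarm) and O(¬sound_alarm) — sound_alarm is simultaneously obligatory and forbidden, violating the D-axiom.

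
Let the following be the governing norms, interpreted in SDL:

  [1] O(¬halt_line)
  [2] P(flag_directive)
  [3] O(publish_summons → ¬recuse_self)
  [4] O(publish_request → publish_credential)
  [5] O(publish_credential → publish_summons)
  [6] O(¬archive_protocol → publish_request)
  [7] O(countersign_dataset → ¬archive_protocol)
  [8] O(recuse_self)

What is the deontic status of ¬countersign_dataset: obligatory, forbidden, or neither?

Obligatory

Premise 8 gives O(recuse_self).
Premise 3, O(publish_summons → ¬recuse_self), contraposes to O(recuse_self → ¬publish_summons); with O(recuse_self) we get O(¬publish_summons).
The contrapositive of premise 5 (O(publish_credential → publish_summons)) is O(¬publish_summons → ¬publish_credential), and O(¬publish_summons) is already established, so O(¬publish_credential).
Premise 4 is O(publish_request → publish_credential); contrapositively O(¬publish_credential → ¬publish_request). Since O(¬publish_credential) holds, K gives O(¬publish_request).
Premise 6, O(¬archive_protocol → publish_request), contraposes to O(¬publish_request → archive_protocol); with O(¬publish_request) we get O(archive_protocol).
Premise 7 is O(countersign_dataset → ¬archive_protocol); contrapositively O(archive_protocol → ¬countersign_dataset). Since O(archive_protocol) holds, K gives O(¬countersign_dataset).
Premises 1, 2 do not contribute to this derivation.
Hence ¬countersign_dataset is obligatory.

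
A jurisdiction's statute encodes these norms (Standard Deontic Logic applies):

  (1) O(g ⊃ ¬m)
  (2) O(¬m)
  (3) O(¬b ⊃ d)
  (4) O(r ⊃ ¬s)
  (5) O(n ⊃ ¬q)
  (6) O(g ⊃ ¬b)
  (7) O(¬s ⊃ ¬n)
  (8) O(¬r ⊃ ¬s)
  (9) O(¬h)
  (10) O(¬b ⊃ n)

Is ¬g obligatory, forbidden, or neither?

Obligatory

By case analysis on r: premise 4 gives O(r ⊃ ¬s) and premise 8 gives O(¬r ⊃ ¬s), so O(¬s) either way.
From O(¬s) and premise 7, O(¬s ⊃ ¬n), we obtain O(¬n).
Premise 10 is O(¬b ⊃ n); contrapositively O(¬n ⊃ b). Since O(¬n) holds, K gives O(b).
The contrapositive of premise 6 (O(g ⊃ ¬b)) is O(b ⊃ ¬g), and O(b) is already established, so O(¬g).
Premises 1, 2, 3, 5, 9 do not contribute to this derivation.
Hence ¬g is obligatory.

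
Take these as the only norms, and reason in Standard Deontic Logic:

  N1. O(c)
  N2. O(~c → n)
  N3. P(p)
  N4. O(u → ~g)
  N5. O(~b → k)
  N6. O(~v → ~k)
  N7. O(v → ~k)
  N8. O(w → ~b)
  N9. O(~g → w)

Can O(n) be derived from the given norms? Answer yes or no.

No

Premise 2 is O(~c → n), but O(~c) is not derivable from the premises, so it does not yield O(n).
No other premise forces O(n). An ideal world satisfying every premise can still have n false, so O(n) is not derivable.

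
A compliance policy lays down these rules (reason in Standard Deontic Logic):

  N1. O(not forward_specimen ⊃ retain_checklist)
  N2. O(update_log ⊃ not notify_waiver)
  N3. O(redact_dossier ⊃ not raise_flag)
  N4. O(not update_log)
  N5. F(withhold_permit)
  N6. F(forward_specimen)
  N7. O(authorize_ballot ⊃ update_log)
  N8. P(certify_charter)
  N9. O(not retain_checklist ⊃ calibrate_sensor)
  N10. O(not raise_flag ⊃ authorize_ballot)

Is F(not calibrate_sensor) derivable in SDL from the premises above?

Premise 9 is O(not retain_checklist ⊃ calibrate_sensor), but O(not retain_checklist) is not derivable from the premises, so it does not yield O(calibrate_sensor).
No other premise forces O(calibrate_sensor). An ideal world satisfying every premise can still have not calibrate_sensor true, so F(not calibrate_sensor) is not derivable.

No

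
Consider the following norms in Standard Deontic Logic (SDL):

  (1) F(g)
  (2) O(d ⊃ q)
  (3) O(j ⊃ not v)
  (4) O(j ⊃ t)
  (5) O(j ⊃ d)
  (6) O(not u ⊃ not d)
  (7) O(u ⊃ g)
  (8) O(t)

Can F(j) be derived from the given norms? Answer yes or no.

Premise 1 is F(g), i.e. O(not g).
Premise 7 is O(u ⊃ g); contrapositively O(not g ⊃ not u). Since O(not g) holds, K gives O(not u).
Applying K to premise 6 (O(not u ⊃ not d)) and O(not u) yields O(not d).
Premise 5, O(j ⊃ d), contraposes to O(not d ⊃ not j); with O(not d) we get O(not j).
Premises 2, 3, 4, 8 do not contribute to this derivation.
So O(not j) holds, i.e. F(j). The claim follows.

Yes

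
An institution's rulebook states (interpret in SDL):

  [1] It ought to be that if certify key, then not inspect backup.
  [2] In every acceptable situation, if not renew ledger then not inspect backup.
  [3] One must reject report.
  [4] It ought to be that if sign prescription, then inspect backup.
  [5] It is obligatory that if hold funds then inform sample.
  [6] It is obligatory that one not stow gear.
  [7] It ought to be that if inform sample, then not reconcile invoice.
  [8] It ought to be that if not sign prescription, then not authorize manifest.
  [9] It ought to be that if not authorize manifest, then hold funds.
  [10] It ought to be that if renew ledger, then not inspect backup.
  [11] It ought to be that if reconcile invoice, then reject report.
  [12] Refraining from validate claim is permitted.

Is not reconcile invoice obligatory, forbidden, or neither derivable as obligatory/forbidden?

Obligatory

Premises 2 and 10 are O(¬renew_ledger → ¬inspect_backup) and O(renew_ledger → ¬inspect_backup); every ideal world satisfies ¬renew_ledger or renew_ledger, so in either case ¬inspect_backup holds — hence O(¬inspect_backup).
Premise 4 is O(sign_prescription → inspect_backup); contrapositively O(¬inspect_backup → ¬sign_prescription). Since O(¬inspect_backup) holds, K gives O(¬sign_prescription).
Premise 8 is O(¬sign_prescription → ¬authorize_manifest); since O(¬sign_prescription), deontic closure gives O(¬authorize_manifest).
Premise 9 is O(¬authorize_manifest → hold_funds); since O(¬authorize_manifest), deontic closure gives O(hold_funds).
Premise 5 is O(hold_funds → inform_sample); since O(hold_funds), deontic closure gives O(inform_sample).
From O(inform_sample) and premise 7, O(inform_sample → ¬reconcile_invoice), we obtain O(¬reconcile_invoice).
Premises 1, 3, 6, 11, 12 do not contribute to this derivation.
Hence ¬reconcile_invoice is obligatory.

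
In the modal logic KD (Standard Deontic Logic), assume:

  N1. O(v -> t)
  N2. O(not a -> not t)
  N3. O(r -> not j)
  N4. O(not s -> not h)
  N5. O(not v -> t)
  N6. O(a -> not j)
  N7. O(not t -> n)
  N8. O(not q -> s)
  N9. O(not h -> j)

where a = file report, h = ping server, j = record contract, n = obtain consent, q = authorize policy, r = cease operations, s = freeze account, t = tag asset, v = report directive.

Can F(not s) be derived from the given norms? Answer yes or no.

Yes

Premises 5 and 1 cover both cases: O(not v -> t) and O(v -> t). Since not v ∨ v is a tautology, O(t) follows.
Premise 2 is O(not a -> not t); contrapositively O(t -> a). Since O(t) holds, K gives O(a).
Premise 6 is O(a -> not j); since O(a), deontic closure gives O(not j).
Premise 9, O(not h -> j), contraposes to O(not j -> h); with O(not j) we get O(h).
Premise 4 is O(not s -> not h); contrapositively O(h -> s). Since O(h) holds, K gives O(s).
Premises 3, 7, 8 do not contribute to this derivation.
So O(s) holds, i.e. F(not s). The claim follows.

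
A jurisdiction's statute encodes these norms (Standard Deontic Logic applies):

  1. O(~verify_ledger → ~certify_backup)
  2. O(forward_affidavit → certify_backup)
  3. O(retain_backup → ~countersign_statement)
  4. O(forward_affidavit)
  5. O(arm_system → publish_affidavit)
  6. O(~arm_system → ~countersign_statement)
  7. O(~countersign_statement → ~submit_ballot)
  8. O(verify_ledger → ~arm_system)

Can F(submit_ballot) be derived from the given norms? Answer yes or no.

Yes

Premise 4 states O(forward_affidavit) outright.
From O(forward_affidavit) and premise 2, O(forward_affidavit → certify_backup), we obtain O(certify_backup).
Premise 1, O(~verify_ledger → ~certify_backup), contraposes to O(certify_backup → verify_ledger); with O(certify_backup) we get O(verify_ledger).
Applying K to premise 8 (O(verify_ledger → ~arm_system)) and O(verify_ledger) yields O(~arm_system).
Applying K to premise 6 (O(~arm_system → ~countersign_statement)) and O(~arm_system) yields O(~countersign_statement).
With premise 7, O(~countersign_statement → ~submit_ballot), the K-axiom yields O(~submit_ballot).
Premises 3, 5 do not contribute to this derivation.
So O(~submit_ballot) holds, i.e. F(submit_ballot). The claim follows.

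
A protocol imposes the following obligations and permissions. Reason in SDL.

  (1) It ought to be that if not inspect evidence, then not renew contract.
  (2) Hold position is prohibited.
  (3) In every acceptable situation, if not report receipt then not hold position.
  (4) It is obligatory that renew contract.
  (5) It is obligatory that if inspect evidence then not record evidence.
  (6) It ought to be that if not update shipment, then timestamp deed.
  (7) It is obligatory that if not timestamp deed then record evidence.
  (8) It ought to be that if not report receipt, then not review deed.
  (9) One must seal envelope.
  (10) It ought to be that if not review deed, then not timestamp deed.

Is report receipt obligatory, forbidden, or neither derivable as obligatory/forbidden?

From premise 4 we have O(renew_contract).
The contrapositive of premise 1 (O(¬inspect_evidence → ¬renew_contract)) is O(renew_contract → inspect_evidence), and O(renew_contract) is already established, so O(inspect_evidence).
Applying K to premise 5 (O(inspect_evidence → ¬record_evidence)) and O(inspect_evidence) yields O(¬record_evidence).
The contrapositive of premise 7 (O(¬timestamp_deed → record_evidence)) is O(¬record_evidence → timestamp_deed), and O(¬record_evidence) is already established, so O(timestamp_deed).
The contrapositive of premise 10 (O(¬review_deed → ¬timestamp_deed)) is O(timestamp_deed → review_deed), and O(timestamp_deed) is already established, so O(review_deed).
Premise 8, O(¬report_receipt → ¬review_deed), contraposes to O(review_deed → report_receipt); with O(review_deed) we get O(report_receipt).
Premises 2, 3, 6, 9 do not contribute to this derivation.
Hence report_receipt is obligatory.

Obligatory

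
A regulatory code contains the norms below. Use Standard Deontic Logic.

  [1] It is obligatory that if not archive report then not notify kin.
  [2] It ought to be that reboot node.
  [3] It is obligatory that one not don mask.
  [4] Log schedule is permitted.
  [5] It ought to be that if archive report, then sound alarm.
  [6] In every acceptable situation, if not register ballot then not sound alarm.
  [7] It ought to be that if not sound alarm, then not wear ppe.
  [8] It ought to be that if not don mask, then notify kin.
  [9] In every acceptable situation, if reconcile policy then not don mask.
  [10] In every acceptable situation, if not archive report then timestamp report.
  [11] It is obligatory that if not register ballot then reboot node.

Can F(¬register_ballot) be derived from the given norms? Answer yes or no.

Premise 3 gives O(¬don_mask).
From O(¬don_mask) and premise 8, O(¬don_mask → notify_kin), we obtain O(notify_kin).
Premise 1 is O(¬archive_report → ¬notify_kin); contrapositively O(notify_kin → archive_report). Since O(notify_kin) holds, K gives O(archive_report).
Premise 5 is O(archive_report → sound_alarm); since O(archive_report), deontic closure gives O(sound_alarm).
Premise 6, O(¬register_ballot → ¬sound_alarm), contraposes to O(sound_alarm → register_ballot); with O(sound_alarm) we get O(register_ballot).
Premises 2, 4, 7, 9, 10, 11 do not contribute to this derivation.
So O(register_ballot) holds, i.e. F(¬register_ballot). The claim follows.

Yes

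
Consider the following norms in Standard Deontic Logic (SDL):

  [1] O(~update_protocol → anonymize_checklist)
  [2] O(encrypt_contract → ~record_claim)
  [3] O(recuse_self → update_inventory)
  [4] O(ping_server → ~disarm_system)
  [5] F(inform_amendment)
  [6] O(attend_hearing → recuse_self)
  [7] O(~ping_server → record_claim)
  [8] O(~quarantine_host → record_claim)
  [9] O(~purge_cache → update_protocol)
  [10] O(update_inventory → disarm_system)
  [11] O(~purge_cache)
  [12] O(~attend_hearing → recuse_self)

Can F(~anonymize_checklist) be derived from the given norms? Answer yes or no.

Premise 1 is O(~update_protocol → anonymize_checklist), but O(~update_protocol) is not derivable from the premises, so it does not yield O(anonymize_checklist).
No other premise forces O(anonymize_checklist). An ideal world satisfying every premise can still have ~anonymize_checklist true, so F(~anonymize_checklist) is not derivable.

No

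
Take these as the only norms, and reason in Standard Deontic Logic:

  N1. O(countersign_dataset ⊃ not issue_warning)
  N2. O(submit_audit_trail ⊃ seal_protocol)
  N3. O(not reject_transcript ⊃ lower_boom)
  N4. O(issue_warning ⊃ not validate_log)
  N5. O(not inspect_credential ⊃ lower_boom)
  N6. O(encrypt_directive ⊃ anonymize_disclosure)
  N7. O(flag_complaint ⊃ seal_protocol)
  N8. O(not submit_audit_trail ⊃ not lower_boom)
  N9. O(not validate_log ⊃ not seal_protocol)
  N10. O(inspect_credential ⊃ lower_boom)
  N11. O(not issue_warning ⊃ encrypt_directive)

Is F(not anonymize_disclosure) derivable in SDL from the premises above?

By case analysis on inspect_credential: premise 10 gives O(inspect_credential ⊃ lower_boom) and premise 5 gives O(not inspect_credential ⊃ lower_boom), so O(lower_boom) either way.
The contrapositive of premise 8 (O(not submit_audit_trail ⊃ not lower_boom)) is O(lower_boom ⊃ submit_audit_trail), and O(lower_boom) is already established, so O(submit_audit_trail).
Applying K to premise 2 (O(submit_audit_trail ⊃ seal_protocol)) and O(submit_audit_trail) yields O(seal_protocol).
Premise 9 is O(not validate_log ⊃ not seal_protocol); contrapositively O(seal_protocol ⊃ validate_log). Since O(seal_protocol) holds, K gives O(validate_log).
Premise 4 is O(issue_warning ⊃ not validate_log); contrapositively O(validate_log ⊃ not issue_warning). Since O(validate_log) holds, K gives O(not issue_warning).
From O(not issue_warning) and premise 11, O(not issue_warning ⊃ encrypt_directive), we obtain O(encrypt_directive).
From O(encrypt_directive) and premise 6, O(encrypt_directive ⊃ anonymize_disclosure), we obtain O(anonymize_disclosure).
Premises 1, 3, 7 do not contribute to this derivation.
So O(anonymize_disclosure) holds, i.e. F(not anonymize_disclosure). The claim follows.

Yes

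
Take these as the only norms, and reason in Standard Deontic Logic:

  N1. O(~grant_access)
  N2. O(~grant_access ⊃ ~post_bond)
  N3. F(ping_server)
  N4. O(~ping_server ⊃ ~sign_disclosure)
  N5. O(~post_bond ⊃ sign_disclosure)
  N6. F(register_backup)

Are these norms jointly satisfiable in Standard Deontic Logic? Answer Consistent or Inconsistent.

Inconsistent

Premise 1 gives O(~grant_access).
With premise 2, O(~grant_access ⊃ ~post_bond), the K-axiom yields O(~post_bond).
Applying K to premise 5 (O(~post_bond ⊃ sign_disclosure)) and O(~post_bond) yields O(sign_disclosure).
Premise 4, O(~ping_server ⊃ ~sign_disclosure), contraposes to O(sign_disclosure ⊃ ping_server); with O(sign_disclosure) we get O(ping_server).
But premise 3, F(ping_server), means O(~ping_server).
We now have both O(ping_server) and O(~ping_server) — ping_server is simultaneously obligatory and forbidden, violating the D-axiom.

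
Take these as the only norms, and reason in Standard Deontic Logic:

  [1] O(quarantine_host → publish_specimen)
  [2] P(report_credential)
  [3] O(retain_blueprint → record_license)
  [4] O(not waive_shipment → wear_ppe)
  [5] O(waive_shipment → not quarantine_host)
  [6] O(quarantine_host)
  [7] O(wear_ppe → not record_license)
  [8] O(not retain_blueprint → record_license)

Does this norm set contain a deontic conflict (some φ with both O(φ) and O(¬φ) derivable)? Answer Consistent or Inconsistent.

Premises 8 and 3 are O(not retain_blueprint → record_license) and O(retain_blueprint → record_license); every ideal world satisfies not retain_blueprint or retain_blueprint, so in either case record_license holds — hence O(record_license).
Premise 7 is O(wear_ppe → not record_license); contrapositively O(record_license → not wear_ppe). Since O(record_license) holds, K gives O(not wear_ppe).
Premise 4 is O(not waive_shipment → wear_ppe); contrapositively O(not wear_ppe → waive_shipment). Since O(not wear_ppe) holds, K gives O(waive_shipment).
Applying K to premise 5 (O(waive_shipment → not quarantine_host)) and O(waive_shipment) yields O(not quarantine_host).
Yet premise 6 states O(quarantine_host).
We now have both O(not quarantine_host) and O(quarantine_host) — quarantine_host is simultaneously obligatory and forbidden, violating the D-axiom.

Inconsistent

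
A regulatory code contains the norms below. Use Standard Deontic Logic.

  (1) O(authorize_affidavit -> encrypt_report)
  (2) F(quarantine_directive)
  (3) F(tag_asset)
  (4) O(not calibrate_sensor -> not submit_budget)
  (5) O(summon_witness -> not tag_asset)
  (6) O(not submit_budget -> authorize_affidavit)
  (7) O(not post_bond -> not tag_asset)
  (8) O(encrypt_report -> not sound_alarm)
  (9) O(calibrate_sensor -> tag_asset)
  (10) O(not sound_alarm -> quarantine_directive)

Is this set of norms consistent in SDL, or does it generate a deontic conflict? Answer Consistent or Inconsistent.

F(tag_asset) at premise 3 means O(not tag_asset).
The contrapositive of premise 9 (O(calibrate_sensor -> tag_asset)) is O(not tag_asset -> not calibrate_sensor), and O(not tag_asset) is already established, so O(not calibrate_sensor).
With premise 4, O(not calibrate_sensor -> not submit_budget), the K-axiom yields O(not submit_budget).
Applying K to premise 6 (O(not submit_budget -> authorize_affidavit)) and O(not submit_budget) yields O(authorize_affidavit).
From O(authorize_affidavit) and premise 1, O(authorize_affidavit -> encrypt_report), we obtain O(encrypt_report).
From O(encrypt_report) and premise 8, O(encrypt_report -> not sound_alarm), we obtain O(not sound_alarm).
With premise 10, O(not sound_alarm -> quarantine_directive), the K-axiom yields O(quarantine_directive).
But premise 2, F(quarantine_directive), means O(not quarantine_directive).
We now have both O(quarantine_directive) and O(not quarantine_directive) — quarantine_directive is simultaneously obligatory and forbidden, violating the D-axiom.

Inconsistent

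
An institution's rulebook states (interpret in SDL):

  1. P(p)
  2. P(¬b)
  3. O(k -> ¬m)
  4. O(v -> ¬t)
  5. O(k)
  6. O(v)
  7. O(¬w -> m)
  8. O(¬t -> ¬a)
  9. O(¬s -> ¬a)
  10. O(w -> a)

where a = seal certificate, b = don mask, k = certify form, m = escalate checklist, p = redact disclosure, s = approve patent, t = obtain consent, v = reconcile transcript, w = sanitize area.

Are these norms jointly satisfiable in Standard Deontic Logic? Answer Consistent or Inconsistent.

Premise 6 states O(v) outright.
From O(v) and premise 4, O(v -> ¬t), we obtain O(¬t).
With premise 8, O(¬t -> ¬a), the K-axiom yields O(¬a).
Premise 10 is O(w -> a); contrapositively O(¬a -> ¬w). Since O(¬a) holds, K gives O(¬w).
From O(¬w) and premise 7, O(¬w -> m), we obtain O(m).
Premise 3, O(k -> ¬m), contraposes to O(m -> ¬k); with O(m) we get O(¬k).
But premise 5 directly asserts O(k).
We now have both O(¬k) and O(k) — k is simultaneously obligatory and forbidden, violating the D-axiom.

Inconsistent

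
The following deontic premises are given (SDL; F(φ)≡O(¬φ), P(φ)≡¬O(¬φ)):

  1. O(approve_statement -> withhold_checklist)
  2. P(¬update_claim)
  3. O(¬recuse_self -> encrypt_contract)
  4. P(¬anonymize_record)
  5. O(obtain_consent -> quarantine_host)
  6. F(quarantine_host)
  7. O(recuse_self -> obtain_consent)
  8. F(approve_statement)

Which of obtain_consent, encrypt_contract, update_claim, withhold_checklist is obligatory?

Premise 6, F(quarantine_host), is equivalent to O(¬quarantine_host).
Premise 5, O(obtain_consent -> quarantine_host), contraposes to O(¬quarantine_host -> ¬obtain_consent); with O(¬quarantine_host) we get O(¬obtain_consent).
The contrapositive of premise 7 (O(recuse_self -> obtain_consent)) is O(¬obtain_consent -> ¬recuse_self), and O(¬obtain_consent) is already established, so O(¬recuse_self).
Premise 3 is O(¬recuse_self -> encrypt_contract); since O(¬recuse_self), deontic closure gives O(encrypt_contract).
So O(encrypt_contract) holds — encrypt_contract is obligatory. None of the other listed options is made obligatory by any chain of premises.

encrypt_contract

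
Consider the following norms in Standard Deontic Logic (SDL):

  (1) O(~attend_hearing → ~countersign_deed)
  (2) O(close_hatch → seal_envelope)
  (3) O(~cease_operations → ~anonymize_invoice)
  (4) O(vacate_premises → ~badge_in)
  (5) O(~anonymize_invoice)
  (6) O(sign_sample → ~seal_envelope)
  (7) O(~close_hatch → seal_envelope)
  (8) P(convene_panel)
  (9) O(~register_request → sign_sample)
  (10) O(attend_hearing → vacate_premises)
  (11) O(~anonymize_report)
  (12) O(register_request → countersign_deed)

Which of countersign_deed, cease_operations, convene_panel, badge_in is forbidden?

Premises 7 and 2 are O(~close_hatch → seal_envelope) and O(close_hatch → seal_envelope); every ideal world satisfies ~close_hatch or close_hatch, so in either case seal_envelope holds — hence O(seal_envelope).
Premise 6, O(sign_sample → ~seal_envelope), contraposes to O(seal_envelope → ~sign_sample); with O(seal_envelope) we get O(~sign_sample).
Premise 9 is O(~register_request → sign_sample); contrapositively O(~sign_sample → register_request). Since O(~sign_sample) holds, K gives O(register_request).
From O(register_request) and premise 12, O(register_request → countersign_deed), we obtain O(countersign_deed).
Premise 1 is O(~attend_hearing → ~countersign_deed); contrapositively O(countersign_deed → attend_hearing). Since O(countersign_deed) holds, K gives O(attend_hearing).
From O(attend_hearing) and premise 10, O(attend_hearing → vacate_premises), we obtain O(vacate_premises).
Applying K to premise 4 (O(vacate_premises → ~badge_in)) and O(vacate_premises) yields O(~badge_in).
So O(~badge_in) holds, i.e. badge_in is forbidden. None of the other listed options is forbidden under the premises.

badge_in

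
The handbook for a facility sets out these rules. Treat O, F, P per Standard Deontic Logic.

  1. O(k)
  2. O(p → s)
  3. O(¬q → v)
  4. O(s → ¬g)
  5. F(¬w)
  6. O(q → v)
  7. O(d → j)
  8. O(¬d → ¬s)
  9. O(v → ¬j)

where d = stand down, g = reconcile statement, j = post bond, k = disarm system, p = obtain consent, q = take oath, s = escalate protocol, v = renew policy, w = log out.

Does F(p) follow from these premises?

Premises 3 and 6 are O(¬q → v) and O(q → v); every ideal world satisfies ¬q or q, so in either case v holds — hence O(v).
From O(v) and premise 9, O(v → ¬j), we obtain O(¬j).
The contrapositive of premise 7 (O(d → j)) is O(¬j → ¬d), and O(¬j) is already established, so O(¬d).
With premise 8, O(¬d → ¬s), the K-axiom yields O(¬s).
Premise 2, O(p → s), contraposes to O(¬s → ¬p); with O(¬s) we get O(¬p).
Premises 1, 4, 5 do not contribute to this derivation.
So O(¬p) holds, i.e. F(p). The claim follows.

Yes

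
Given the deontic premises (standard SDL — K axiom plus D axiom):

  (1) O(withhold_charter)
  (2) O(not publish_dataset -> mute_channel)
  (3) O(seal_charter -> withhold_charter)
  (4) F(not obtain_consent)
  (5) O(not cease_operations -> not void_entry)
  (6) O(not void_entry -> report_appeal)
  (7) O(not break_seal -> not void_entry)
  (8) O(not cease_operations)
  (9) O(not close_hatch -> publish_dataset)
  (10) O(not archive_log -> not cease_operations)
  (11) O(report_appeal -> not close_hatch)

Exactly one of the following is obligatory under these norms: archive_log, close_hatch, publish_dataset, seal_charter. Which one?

From premise 8 we have O(not cease_operations).
With premise 5, O(not cease_operations -> not void_entry), the K-axiom yields O(not void_entry).
Premise 6 is O(not void_entry -> report_appeal); since O(not void_entry), deontic closure gives O(report_appeal).
Premise 11 is O(report_appeal -> not close_hatch); since O(report_appeal), deontic closure gives O(not close_hatch).
Premise 9 is O(not close_hatch -> publish_dataset); since O(not close_hatch), deontic closure gives O(publish_dataset).
So O(publish_dataset) holds — publish_dataset is obligatory. None of the other listed options is made obligatory by any chain of premises.

publish_dataset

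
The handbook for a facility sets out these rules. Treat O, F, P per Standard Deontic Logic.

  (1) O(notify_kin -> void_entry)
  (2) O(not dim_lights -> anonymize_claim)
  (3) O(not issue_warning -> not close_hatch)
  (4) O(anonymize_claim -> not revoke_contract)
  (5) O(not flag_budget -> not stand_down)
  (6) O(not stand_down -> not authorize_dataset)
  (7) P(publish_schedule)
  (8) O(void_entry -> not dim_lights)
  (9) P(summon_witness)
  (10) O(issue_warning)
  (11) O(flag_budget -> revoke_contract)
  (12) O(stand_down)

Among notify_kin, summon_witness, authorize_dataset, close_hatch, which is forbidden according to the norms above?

notify_kin

From premise 12 we have O(stand_down).
Premise 5 is O(not flag_budget -> not stand_down); contrapositively O(stand_down -> flag_budget). Since O(stand_down) holds, K gives O(flag_budget).
With premise 11, O(flag_budget -> revoke_contract), the K-axiom yields O(revoke_contract).
The contrapositive of premise 4 (O(anonymize_claim -> not revoke_contract)) is O(revoke_contract -> not anonymize_claim), and O(revoke_contract) is already established, so O(not anonymize_claim).
Premise 2 is O(not dim_lights -> anonymize_claim); contrapositively O(not anonymize_claim -> dim_lights). Since O(not anonymize_claim) holds, K gives O(dim_lights).
Premise 8, O(void_entry -> not dim_lights), contraposes to O(dim_lights -> not void_entry); with O(dim_lights) we get O(not void_entry).
Premise 1, O(notify_kin -> void_entry), contraposes to O(not void_entry -> not notify_kin); with O(not void_entry) we get O(not notify_kin).
So O(not notify_kin) holds, i.e. notify_kin is forbidden. None of the other listed options is forbidden under the premises.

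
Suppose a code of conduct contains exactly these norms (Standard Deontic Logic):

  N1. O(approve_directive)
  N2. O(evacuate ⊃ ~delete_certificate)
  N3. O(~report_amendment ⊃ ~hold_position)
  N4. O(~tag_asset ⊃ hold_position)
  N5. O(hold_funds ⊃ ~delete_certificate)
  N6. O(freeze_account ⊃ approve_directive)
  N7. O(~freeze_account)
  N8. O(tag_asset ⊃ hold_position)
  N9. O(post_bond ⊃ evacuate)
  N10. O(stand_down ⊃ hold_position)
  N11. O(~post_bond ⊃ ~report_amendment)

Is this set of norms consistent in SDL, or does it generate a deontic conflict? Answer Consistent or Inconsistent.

Consistent

Premise 6 is O(freeze_account ⊃ approve_directive); even if O(approve_directive) held, inferring O(freeze_account) would be affirming the consequent — invalid.
So O(freeze_account) is not derivable, and the apparent clash with O(~freeze_account) does not arise.
A world satisfying every obligation exists (e.g. approve_directive=true, delete_certificate=false, evacuate=true, freeze_account=false, hold_funds=false, hold_position=true, post_bond=true, report_amendment=true, stand_down=false, tag_asset=false); no atom is both obligatory and forbidden, so the set is consistent.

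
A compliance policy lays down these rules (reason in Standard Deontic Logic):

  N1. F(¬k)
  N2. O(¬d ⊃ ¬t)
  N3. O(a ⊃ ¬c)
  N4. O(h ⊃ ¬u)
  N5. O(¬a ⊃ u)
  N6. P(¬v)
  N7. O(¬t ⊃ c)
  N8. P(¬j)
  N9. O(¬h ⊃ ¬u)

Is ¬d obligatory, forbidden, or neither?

By case analysis on h: premise 4 gives O(h ⊃ ¬u) and premise 9 gives O(¬h ⊃ ¬u), so O(¬u) either way.
Premise 5, O(¬a ⊃ u), contraposes to O(¬u ⊃ a); with O(¬u) we get O(a).
Premise 3 is O(a ⊃ ¬c); since O(a), deontic closure gives O(¬c).
Premise 7 is O(¬t ⊃ c); contrapositively O(¬c ⊃ t). Since O(¬c) holds, K gives O(t).
Premise 2, O(¬d ⊃ ¬t), contraposes to O(t ⊃ d); with O(t) we get O(d).
Premises 1, 6, 8 do not contribute to this derivation.
Thus O(d), which is F(¬d): ¬d is forbidden.

Forbidden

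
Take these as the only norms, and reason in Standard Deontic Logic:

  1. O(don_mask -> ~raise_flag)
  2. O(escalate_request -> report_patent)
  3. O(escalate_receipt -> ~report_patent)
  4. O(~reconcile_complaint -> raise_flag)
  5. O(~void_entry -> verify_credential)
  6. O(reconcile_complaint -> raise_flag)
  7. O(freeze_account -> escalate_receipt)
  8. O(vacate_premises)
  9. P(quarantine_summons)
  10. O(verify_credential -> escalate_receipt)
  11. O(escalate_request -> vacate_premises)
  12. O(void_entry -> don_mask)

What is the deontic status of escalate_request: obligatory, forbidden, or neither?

By case analysis on reconcile_complaint: premise 6 gives O(reconcile_complaint -> raise_flag) and premise 4 gives O(~reconcile_complaint -> raise_flag), so O(raise_flag) either way.
The contrapositive of premise 1 (O(don_mask -> ~raise_flag)) is O(raise_flag -> ~don_mask), and O(raise_flag) is already established, so O(~don_mask).
The contrapositive of premise 12 (O(void_entry -> don_mask)) is O(~don_mask -> ~void_entry), and O(~don_mask) is already established, so O(~void_entry).
Premise 5 is O(~void_entry -> verify_credential); since O(~void_entry), deontic closure gives O(verify_credential).
Premise 10 is O(verify_credential -> escalate_receipt); since O(verify_credential), deontic closure gives O(escalate_receipt).
With premise 3, O(escalate_receipt -> ~report_patent), the K-axiom yields O(~report_patent).
The contrapositive of premise 2 (O(escalate_request -> report_patent)) is O(~report_patent -> ~escalate_request), and O(~report_patent) is already established, so O(~escalate_request).
Premises 7, 8, 9, 11 do not contribute to this derivation.
Thus O(~escalate_request), which is F(escalate_request): escalate_request is forbidden.

Forbidden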